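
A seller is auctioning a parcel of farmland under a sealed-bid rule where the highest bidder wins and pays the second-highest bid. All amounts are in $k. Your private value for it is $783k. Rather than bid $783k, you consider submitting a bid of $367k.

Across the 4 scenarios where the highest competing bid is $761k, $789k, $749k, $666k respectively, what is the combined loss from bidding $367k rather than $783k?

$173k

The deviation costs you only when the competing bid falls strictly between $367k and $783k; elsewhere both bids give the same outcome.
$761k: truthful payoff $22k, deviation payoff $0k → loss $22k.
$789k: outcomes coincide → loss $0k.
$749k: truthful payoff $34k, deviation payoff $0k → loss $34k.
$666k: truthful payoff $117k, deviation payoff $0k → loss $117k.
Total loss = $22k + $34k + $117k = $173k.
In a second-price auction your bid sets only whether you win, not what you pay, so bidding your true value is weakly dominant.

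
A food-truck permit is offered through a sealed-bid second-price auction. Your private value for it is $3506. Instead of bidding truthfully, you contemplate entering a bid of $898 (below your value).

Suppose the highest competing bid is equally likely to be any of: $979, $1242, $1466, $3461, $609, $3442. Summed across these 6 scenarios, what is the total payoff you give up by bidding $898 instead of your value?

$6940

The deviation costs you only when the competing bid falls strictly between $898 and $3506; elsewhere both bids give the same outcome.
$979: truthful payoff $2527, deviation payoff $0 → loss $2527.
$1242: truthful payoff $2264, deviation payoff $0 → loss $2264.
$1466: truthful payoff $2040, deviation payoff $0 → loss $2040.
$3461: truthful payoff $45, deviation payoff $0 → loss $45.
$609: outcomes coincide → loss $0.
$3442: truthful payoff $64, deviation payoff $0 → loss $64.
Total loss = $2527 + $2264 + $2040 + $45 + $64 = $6940.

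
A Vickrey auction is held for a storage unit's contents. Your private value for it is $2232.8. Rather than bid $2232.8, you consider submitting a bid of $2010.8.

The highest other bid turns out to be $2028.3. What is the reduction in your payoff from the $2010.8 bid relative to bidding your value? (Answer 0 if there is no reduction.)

Bidding your value $2232.8: you win (since $2232.8 > $2028.3) and pay $2028.3. Payoff $204.5.
Bidding $2010.8: you lose. Payoff $0.
The competing bid $2028.3 lies between your shaded bid and your value, so underbidding forfeits an item you could have won at a profitable price.
Loss from deviating = $204.5 − ($0) = $204.5.

$204.5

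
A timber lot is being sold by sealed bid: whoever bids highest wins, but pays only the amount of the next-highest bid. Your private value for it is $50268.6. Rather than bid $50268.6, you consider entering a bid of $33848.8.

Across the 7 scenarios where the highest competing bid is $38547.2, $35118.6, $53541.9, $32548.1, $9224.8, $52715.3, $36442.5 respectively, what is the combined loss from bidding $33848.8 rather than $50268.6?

$40697.5

The deviation costs you only when the competing bid falls strictly between $33848.8 and $50268.6; elsewhere both bids give the same outcome.
$38547.2: truthful payoff $11721.4, deviation payoff $0 → loss $11721.4.
$35118.6: truthful payoff $15150, deviation payoff $0 → loss $15150.
$53541.9: outcomes coincide → loss $0.
$32548.1: outcomes coincide → loss $0.
$9224.8: outcomes coincide → loss $0.
$52715.3: outcomes coincide → loss $0.
$36442.5: truthful payoff $13826.1, deviation payoff $0 → loss $13826.1.
Total loss = $11721.4 + $15150 + $13826.1 = $40697.5.
Truthful bidding weakly dominates here: raising your bid can only win items priced above your value, and lowering it can only forfeit items priced below.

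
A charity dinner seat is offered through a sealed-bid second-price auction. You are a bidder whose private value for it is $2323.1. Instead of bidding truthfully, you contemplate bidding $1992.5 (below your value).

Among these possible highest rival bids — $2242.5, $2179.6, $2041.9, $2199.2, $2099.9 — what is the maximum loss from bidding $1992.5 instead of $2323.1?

$281.2

$2242.5: truthful gives $80.6, deviation gives $0 → loss $80.6.
$2179.6: truthful gives $143.5, deviation gives $0 → loss $143.5.
$2041.9: truthful gives $281.2, deviation gives $0 → loss $281.2.
$2199.2: truthful gives $123.9, deviation gives $0 → loss $123.9.
$2099.9: truthful gives $223.2, deviation gives $0 → loss $223.2.
Maximum loss: $281.2.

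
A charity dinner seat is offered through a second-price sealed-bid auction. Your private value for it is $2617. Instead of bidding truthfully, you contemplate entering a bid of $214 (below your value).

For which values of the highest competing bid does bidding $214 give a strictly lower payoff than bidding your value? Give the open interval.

If the competing bid is below $214, both bids win at the same price — no difference.
If it is above $2617, both bids lose — no difference.
If it lies strictly between $214 and $2617, bidding your value wins at a price below your value (positive payoff) while bidding $214 loses (payoff 0).
So the deviation strictly hurts on the open interval ($214, $2617).
Truthful bidding weakly dominates here: raising your bid can only win items priced above your value, and lowering it can only forfeit items priced below.

($214, $2617)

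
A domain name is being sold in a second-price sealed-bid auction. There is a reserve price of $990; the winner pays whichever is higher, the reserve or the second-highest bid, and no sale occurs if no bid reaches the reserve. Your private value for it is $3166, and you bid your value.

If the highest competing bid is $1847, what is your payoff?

$1319

Your bid $3166 is the highest and exceeds the reserve.
Price = max(second-highest bid, reserve) = max($1847, $990) = $1847.
Payoff = $3166 − $1847 = $1319.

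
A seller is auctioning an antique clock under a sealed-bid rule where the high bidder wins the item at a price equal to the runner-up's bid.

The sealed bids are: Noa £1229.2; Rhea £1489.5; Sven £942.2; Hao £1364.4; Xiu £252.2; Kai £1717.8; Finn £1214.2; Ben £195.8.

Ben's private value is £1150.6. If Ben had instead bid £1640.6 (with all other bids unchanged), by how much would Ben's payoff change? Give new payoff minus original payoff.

The highest bid among the other bidders is £1717.8; Ben's bid doesn't change that.
Original bid £195.8: Ben is not highest (top rival bid is £1717.8); payoff £0.
Alternative bid £1640.6: Ben is not highest (top rival bid is £1717.8); payoff £0.
Change in payoff = £0 − (£0) = £0.

£0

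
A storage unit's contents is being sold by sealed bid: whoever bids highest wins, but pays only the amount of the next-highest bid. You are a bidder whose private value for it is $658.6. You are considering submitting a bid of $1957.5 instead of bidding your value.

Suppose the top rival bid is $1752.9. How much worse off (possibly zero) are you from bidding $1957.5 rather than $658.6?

Bidding your value $658.6: you lose (since $658.6 < $1752.9). Payoff $0.
Bidding $1957.5: you win and pay $1752.9. Payoff $658.6 − $1752.9 = −$1094.3.
The competing bid $1752.9 lies between your value and your inflated bid, so overbidding wins an item priced above your value.
Loss from deviating = $0 − (−$1094.3) = $1094.3.

$1094.3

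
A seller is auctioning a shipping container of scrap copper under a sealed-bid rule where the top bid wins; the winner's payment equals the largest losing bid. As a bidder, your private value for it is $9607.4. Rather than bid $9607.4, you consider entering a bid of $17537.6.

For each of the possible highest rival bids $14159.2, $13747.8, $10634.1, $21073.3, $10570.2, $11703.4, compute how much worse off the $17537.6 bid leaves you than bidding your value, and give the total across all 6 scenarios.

$12777.7

The deviation costs you only when the competing bid falls strictly between $9607.4 and $17537.6; elsewhere both bids give the same outcome.
$14159.2: truthful payoff $0, deviation payoff −$4551.8 → loss $4551.8.
$13747.8: truthful payoff $0, deviation payoff −$4140.4 → loss $4140.4.
$10634.1: truthful payoff $0, deviation payoff −$1026.7 → loss $1026.7.
$21073.3: outcomes coincide → loss $0.
$10570.2: truthful payoff $0, deviation payoff −$962.8 → loss $962.8.
$11703.4: truthful payoff $0, deviation payoff −$2096 → loss $2096.
Total loss = $4551.8 + $4140.4 + $1026.7 + $962.8 + $2096 = $12777.7.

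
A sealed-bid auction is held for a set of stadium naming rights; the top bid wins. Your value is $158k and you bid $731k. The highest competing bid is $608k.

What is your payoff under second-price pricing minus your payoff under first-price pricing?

You have the highest bid, so you win under either rule.
Second-price: pay $608k → payoff −$450k.
First-price: pay your own bid $731k → payoff −$573k.
Difference = −$450k − (−$573k) = $123k.

$123k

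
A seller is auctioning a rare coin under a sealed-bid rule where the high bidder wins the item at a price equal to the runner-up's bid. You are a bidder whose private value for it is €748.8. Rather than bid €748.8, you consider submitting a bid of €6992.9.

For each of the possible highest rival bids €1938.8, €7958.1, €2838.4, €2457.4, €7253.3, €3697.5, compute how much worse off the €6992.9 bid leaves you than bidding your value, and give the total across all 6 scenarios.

€7936.9

The deviation costs you only when the competing bid falls strictly between €748.8 and €6992.9; elsewhere both bids give the same outcome.
€1938.8: truthful payoff €0, deviation payoff −€1190 → loss €1190.
€7958.1: outcomes coincide → loss €0.
€2838.4: truthful payoff €0, deviation payoff −€2089.6 → loss €2089.6.
€2457.4: truthful payoff €0, deviation payoff −€1708.6 → loss €1708.6.
€7253.3: outcomes coincide → loss €0.
€3697.5: truthful payoff €0, deviation payoff −€2948.7 → loss €2948.7.
Total loss = €1190 + €2089.6 + €1708.6 + €2948.7 = €7936.9.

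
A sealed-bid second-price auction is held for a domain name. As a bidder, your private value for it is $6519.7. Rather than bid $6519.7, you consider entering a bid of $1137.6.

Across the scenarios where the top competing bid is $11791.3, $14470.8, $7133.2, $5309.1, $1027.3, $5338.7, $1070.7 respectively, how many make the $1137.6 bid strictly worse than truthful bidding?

2

The deviation hurts exactly when the highest competing bid lies strictly between $1137.6 and $6519.7 — underbidding then forfeits a profitable win.
$11791.3: above both → same outcome either way.
$14470.8: above both → same outcome either way.
$7133.2: above both → same outcome either way.
$5309.1: inside the interval → strictly worse (loss $1210.6).
$1027.3: below both → same outcome either way.
$5338.7: inside the interval → strictly worse (loss $1181).
$1070.7: below both → same outcome either way.
Count: 2.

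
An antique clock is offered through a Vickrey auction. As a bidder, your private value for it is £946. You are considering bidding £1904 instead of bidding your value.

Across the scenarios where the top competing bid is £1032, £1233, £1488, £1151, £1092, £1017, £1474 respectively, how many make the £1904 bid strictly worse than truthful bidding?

The deviation hurts exactly when the highest competing bid lies strictly between £946 and £1904 — overbidding then wins at a price above your value.
£1032: inside the interval → strictly worse (loss £86).
£1233: inside the interval → strictly worse (loss £287).
£1488: inside the interval → strictly worse (loss £542).
£1151: inside the interval → strictly worse (loss £205).
£1092: inside the interval → strictly worse (loss £146).
£1017: inside the interval → strictly worse (loss £71).
£1474: inside the interval → strictly worse (loss £528).
Count: 7.

7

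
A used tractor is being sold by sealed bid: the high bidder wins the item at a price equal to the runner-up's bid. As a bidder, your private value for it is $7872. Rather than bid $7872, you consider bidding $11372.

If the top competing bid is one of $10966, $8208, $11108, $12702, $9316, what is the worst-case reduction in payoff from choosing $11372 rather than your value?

$10966: truthful gives $0, deviation gives −$3094 → loss $3094.
$8208: truthful gives $0, deviation gives −$336 → loss $336.
$11108: truthful gives $0, deviation gives −$3236 → loss $3236.
$12702: same outcome either way → loss $0.
$9316: truthful gives $0, deviation gives −$1444 → loss $1444.
Maximum loss: $3236.

$3236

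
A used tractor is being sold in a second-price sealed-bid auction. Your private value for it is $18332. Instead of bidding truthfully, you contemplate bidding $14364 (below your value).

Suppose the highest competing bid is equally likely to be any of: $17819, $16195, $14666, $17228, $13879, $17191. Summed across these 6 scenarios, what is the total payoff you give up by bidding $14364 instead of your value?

$8561

The deviation costs you only when the competing bid falls strictly between $14364 and $18332; elsewhere both bids give the same outcome.
$17819: truthful payoff $513, deviation payoff $0 → loss $513.
$16195: truthful payoff $2137, deviation payoff $0 → loss $2137.
$14666: truthful payoff $3666, deviation payoff $0 → loss $3666.
$17228: truthful payoff $1104, deviation payoff $0 → loss $1104.
$13879: outcomes coincide → loss $0.
$17191: truthful payoff $1141, deviation payoff $0 → loss $1141.
Total loss = $513 + $2137 + $3666 + $1104 + $1141 = $8561.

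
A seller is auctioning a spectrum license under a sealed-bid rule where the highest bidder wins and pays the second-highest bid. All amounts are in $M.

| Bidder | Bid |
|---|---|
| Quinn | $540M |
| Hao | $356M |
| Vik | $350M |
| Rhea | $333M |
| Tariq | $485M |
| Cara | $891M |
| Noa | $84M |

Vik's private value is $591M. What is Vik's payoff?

Highest bid: Cara at $891M, so Cara wins.
Second-highest bid: Quinn at $540M — that is the price the winner pays.
Vik did not win, so Vik pays nothing and receives nothing: payoff $0M.

$0M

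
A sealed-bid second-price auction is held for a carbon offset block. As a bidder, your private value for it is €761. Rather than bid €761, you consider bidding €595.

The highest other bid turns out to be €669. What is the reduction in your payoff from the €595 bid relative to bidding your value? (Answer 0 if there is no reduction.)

€92

Bidding your value €761: you win (since €761 > €669) and pay €669. Payoff €92.
Bidding €595: you lose. Payoff €0.
The competing bid €669 lies between your shaded bid and your value, so underbidding forfeits an item you could have won at a profitable price.
Loss from deviating = €92 − (€0) = €92.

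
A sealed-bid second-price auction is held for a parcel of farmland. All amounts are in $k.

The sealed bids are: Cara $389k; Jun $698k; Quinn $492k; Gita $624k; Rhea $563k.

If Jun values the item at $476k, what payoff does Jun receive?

−$148k

Highest bid: Jun at $698k, so Jun wins.
Second-highest bid: Gita at $624k — that is the price the winner pays.
Jun's payoff = value − price = $476k − $624k = −$148k.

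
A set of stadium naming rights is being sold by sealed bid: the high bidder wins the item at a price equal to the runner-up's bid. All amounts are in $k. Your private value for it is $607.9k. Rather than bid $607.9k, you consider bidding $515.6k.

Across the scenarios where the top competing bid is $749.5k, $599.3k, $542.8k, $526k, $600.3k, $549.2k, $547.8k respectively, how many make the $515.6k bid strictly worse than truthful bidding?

The deviation hurts exactly when the highest competing bid lies strictly between $515.6k and $607.9k — underbidding then forfeits a profitable win.
$749.5k: above both → same outcome either way.
$599.3k: inside the interval → strictly worse (loss $8.6k).
$542.8k: inside the interval → strictly worse (loss $65.1k).
$526k: inside the interval → strictly worse (loss $81.9k).
$600.3k: inside the interval → strictly worse (loss $7.6k).
$549.2k: inside the interval → strictly worse (loss $58.7k).
$547.8k: inside the interval → strictly worse (loss $60.1k).
Count: 6.

6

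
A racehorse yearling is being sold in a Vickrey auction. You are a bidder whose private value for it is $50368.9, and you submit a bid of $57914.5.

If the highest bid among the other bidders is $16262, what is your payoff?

$34106.9

Your bid $57914.5 exceeds the highest competing bid $16262, so you win.
In a second-price auction the winner pays the second-highest bid, $16262.
Payoff = value − price = $50368.9 − $16262 = $34106.9.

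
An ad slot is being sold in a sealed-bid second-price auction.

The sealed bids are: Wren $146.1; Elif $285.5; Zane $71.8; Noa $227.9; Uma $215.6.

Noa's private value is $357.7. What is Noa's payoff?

Highest bid: Elif at $285.5, so Elif wins.
Second-highest bid: Noa at $227.9 — that is the price the winner pays.
Noa did not win, so Noa pays nothing and receives nothing: payoff $0.

$0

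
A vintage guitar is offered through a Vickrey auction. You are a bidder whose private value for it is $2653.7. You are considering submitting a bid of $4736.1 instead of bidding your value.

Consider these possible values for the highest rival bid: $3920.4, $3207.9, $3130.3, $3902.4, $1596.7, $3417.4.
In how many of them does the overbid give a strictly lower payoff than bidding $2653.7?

5

The deviation hurts exactly when the highest competing bid lies strictly between $2653.7 and $4736.1 — overbidding then wins at a price above your value.
$3920.4: inside the interval → strictly worse (loss $1266.7).
$3207.9: inside the interval → strictly worse (loss $554.2).
$3130.3: inside the interval → strictly worse (loss $476.6).
$3902.4: inside the interval → strictly worse (loss $1248.7).
$1596.7: below both → same outcome either way.
$3417.4: inside the interval → strictly worse (loss $763.7).
Count: 5.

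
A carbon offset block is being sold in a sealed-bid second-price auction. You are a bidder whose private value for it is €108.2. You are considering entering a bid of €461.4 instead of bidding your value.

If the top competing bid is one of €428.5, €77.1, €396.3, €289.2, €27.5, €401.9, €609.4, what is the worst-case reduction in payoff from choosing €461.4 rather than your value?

€320.3

€428.5: truthful gives €0, deviation gives −€320.3 → loss €320.3.
€77.1: same outcome either way → loss €0.
€396.3: truthful gives €0, deviation gives −€288.1 → loss €288.1.
€289.2: truthful gives €0, deviation gives −€181 → loss €181.
€27.5: same outcome either way → loss €0.
€401.9: truthful gives €0, deviation gives −€293.7 → loss €293.7.
€609.4: same outcome either way → loss €0.
Maximum loss: €320.3.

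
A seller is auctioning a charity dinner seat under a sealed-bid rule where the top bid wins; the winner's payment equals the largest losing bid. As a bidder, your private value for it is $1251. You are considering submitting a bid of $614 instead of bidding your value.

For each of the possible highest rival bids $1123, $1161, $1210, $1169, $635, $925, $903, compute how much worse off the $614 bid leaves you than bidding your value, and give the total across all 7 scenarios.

$1631

The deviation costs you only when the competing bid falls strictly between $614 and $1251; elsewhere both bids give the same outcome.
$1123: truthful payoff $128, deviation payoff $0 → loss $128.
$1161: truthful payoff $90, deviation payoff $0 → loss $90.
$1210: truthful payoff $41, deviation payoff $0 → loss $41.
$1169: truthful payoff $82, deviation payoff $0 → loss $82.
$635: truthful payoff $616, deviation payoff $0 → loss $616.
$925: truthful payoff $326, deviation payoff $0 → loss $326.
$903: truthful payoff $348, deviation payoff $0 → loss $348.
Total loss = $128 + $90 + $41 + $82 + $616 + $326 + $348 = $1631.
Because the price is fixed by the runner-up's bid, deviating from your value can only change a good outcome into a bad one — never the reverse.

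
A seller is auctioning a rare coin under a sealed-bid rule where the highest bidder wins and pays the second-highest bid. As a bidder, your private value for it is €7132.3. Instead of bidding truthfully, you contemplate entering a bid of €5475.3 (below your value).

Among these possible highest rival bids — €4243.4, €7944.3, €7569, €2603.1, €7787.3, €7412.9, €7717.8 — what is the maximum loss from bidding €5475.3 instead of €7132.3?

€4243.4: same outcome either way → loss €0.
€7944.3: same outcome either way → loss €0.
€7569: same outcome either way → loss €0.
€2603.1: same outcome either way → loss €0.
€7787.3: same outcome either way → loss €0.
€7412.9: same outcome either way → loss €0.
€7717.8: same outcome either way → loss €0.
Maximum loss: €0.

€0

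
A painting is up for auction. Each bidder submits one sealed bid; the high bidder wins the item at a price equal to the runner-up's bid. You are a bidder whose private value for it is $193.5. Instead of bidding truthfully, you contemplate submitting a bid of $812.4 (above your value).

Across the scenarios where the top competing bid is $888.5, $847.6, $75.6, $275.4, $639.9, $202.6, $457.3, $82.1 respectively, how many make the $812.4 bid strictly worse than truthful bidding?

The deviation hurts exactly when the highest competing bid lies strictly between $193.5 and $812.4 — overbidding then wins at a price above your value.
$888.5: above both → same outcome either way.
$847.6: above both → same outcome either way.
$75.6: below both → same outcome either way.
$275.4: inside the interval → strictly worse (loss $81.9).
$639.9: inside the interval → strictly worse (loss $446.4).
$202.6: inside the interval → strictly worse (loss $9.1).
$457.3: inside the interval → strictly worse (loss $263.8).
$82.1: below both → same outcome either way.
Count: 4.

4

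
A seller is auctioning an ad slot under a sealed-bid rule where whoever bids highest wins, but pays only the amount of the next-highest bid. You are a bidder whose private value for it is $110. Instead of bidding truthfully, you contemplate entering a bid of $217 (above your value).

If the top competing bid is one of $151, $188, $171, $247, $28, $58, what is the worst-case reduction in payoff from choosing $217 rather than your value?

$78

$151: truthful gives $0, deviation gives −$41 → loss $41.
$188: truthful gives $0, deviation gives −$78 → loss $78.
$171: truthful gives $0, deviation gives −$61 → loss $61.
$247: same outcome either way → loss $0.
$28: same outcome either way → loss $0.
$58: same outcome either way → loss $0.
Maximum loss: $78.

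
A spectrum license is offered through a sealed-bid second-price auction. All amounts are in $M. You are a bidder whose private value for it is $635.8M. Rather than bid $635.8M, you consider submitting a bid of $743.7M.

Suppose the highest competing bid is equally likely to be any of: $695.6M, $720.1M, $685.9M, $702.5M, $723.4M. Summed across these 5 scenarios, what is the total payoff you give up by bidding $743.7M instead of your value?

$348.5M

The deviation costs you only when the competing bid falls strictly between $635.8M and $743.7M; elsewhere both bids give the same outcome.
$695.6M: truthful payoff $0M, deviation payoff −$59.8M → loss $59.8M.
$720.1M: truthful payoff $0M, deviation payoff −$84.3M → loss $84.3M.
$685.9M: truthful payoff $0M, deviation payoff −$50.1M → loss $50.1M.
$702.5M: truthful payoff $0M, deviation payoff −$66.7M → loss $66.7M.
$723.4M: truthful payoff $0M, deviation payoff −$87.6M → loss $87.6M.
Total loss = $59.8M + $84.3M + $50.1M + $66.7M + $87.6M = $348.5M.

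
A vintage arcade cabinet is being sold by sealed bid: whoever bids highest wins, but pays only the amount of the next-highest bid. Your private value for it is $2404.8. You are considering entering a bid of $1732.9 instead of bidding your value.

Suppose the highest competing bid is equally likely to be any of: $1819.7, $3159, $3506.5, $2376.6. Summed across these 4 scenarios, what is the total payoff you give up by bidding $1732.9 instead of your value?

$613.3

The deviation costs you only when the competing bid falls strictly between $1732.9 and $2404.8; elsewhere both bids give the same outcome.
$1819.7: truthful payoff $585.1, deviation payoff $0 → loss $585.1.
$3159: outcomes coincide → loss $0.
$3506.5: outcomes coincide → loss $0.
$2376.6: truthful payoff $28.2, deviation payoff $0 → loss $28.2.
Total loss = $585.1 + $28.2 = $613.3.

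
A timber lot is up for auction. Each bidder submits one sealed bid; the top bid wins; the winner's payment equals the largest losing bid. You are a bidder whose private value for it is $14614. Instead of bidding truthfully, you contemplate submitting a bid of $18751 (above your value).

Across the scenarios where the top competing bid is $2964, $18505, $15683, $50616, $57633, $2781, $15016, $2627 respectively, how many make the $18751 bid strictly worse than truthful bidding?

3

The deviation hurts exactly when the highest competing bid lies strictly between $14614 and $18751 — overbidding then wins at a price above your value.
$2964: below both → same outcome either way.
$18505: inside the interval → strictly worse (loss $3891).
$15683: inside the interval → strictly worse (loss $1069).
$50616: above both → same outcome either way.
$57633: above both → same outcome either way.
$2781: below both → same outcome either way.
$15016: inside the interval → strictly worse (loss $402).
$2627: below both → same outcome either way.
Count: 3.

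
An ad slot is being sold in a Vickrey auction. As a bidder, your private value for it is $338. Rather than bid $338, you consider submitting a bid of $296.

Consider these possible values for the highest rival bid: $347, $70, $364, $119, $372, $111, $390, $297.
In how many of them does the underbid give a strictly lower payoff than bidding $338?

The deviation hurts exactly when the highest competing bid lies strictly between $296 and $338 — underbidding then forfeits a profitable win.
$347: above both → same outcome either way.
$70: below both → same outcome either way.
$364: above both → same outcome either way.
$119: below both → same outcome either way.
$372: above both → same outcome either way.
$111: below both → same outcome either way.
$390: above both → same outcome either way.
$297: inside the interval → strictly worse (loss $41).
Count: 1.

1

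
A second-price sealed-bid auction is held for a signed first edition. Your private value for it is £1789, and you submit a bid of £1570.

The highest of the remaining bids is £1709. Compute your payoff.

Your bid £1570 is below the highest competing bid £1709, so you lose.
A losing bidder pays nothing and receives nothing: payoff = £0.

£0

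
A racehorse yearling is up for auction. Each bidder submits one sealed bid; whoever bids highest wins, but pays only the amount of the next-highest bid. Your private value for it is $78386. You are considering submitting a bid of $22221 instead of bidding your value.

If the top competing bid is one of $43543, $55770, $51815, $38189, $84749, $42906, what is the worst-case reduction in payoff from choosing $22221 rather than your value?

$43543: truthful gives $34843, deviation gives $0 → loss $34843.
$55770: truthful gives $22616, deviation gives $0 → loss $22616.
$51815: truthful gives $26571, deviation gives $0 → loss $26571.
$38189: truthful gives $40197, deviation gives $0 → loss $40197.
$84749: same outcome either way → loss $0.
$42906: truthful gives $35480, deviation gives $0 → loss $35480.
Maximum loss: $40197.

$40197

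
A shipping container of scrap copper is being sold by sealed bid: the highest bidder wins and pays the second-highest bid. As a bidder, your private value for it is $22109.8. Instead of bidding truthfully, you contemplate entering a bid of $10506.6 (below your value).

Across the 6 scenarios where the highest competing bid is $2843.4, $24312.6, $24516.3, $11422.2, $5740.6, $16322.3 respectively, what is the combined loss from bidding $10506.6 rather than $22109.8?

$16475.1

The deviation costs you only when the competing bid falls strictly between $10506.6 and $22109.8; elsewhere both bids give the same outcome.
$2843.4: outcomes coincide → loss $0.
$24312.6: outcomes coincide → loss $0.
$24516.3: outcomes coincide → loss $0.
$11422.2: truthful payoff $10687.6, deviation payoff $0 → loss $10687.6.
$5740.6: outcomes coincide → loss $0.
$16322.3: truthful payoff $5787.5, deviation payoff $0 → loss $5787.5.
Total loss = $10687.6 + $5787.5 = $16475.1.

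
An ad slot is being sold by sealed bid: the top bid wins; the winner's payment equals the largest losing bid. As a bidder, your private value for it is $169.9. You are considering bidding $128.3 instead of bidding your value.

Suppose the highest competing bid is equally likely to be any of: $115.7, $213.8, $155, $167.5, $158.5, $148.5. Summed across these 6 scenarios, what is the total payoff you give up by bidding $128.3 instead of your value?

$50.1

The deviation costs you only when the competing bid falls strictly between $128.3 and $169.9; elsewhere both bids give the same outcome.
$115.7: outcomes coincide → loss $0.
$213.8: outcomes coincide → loss $0.
$155: truthful payoff $14.9, deviation payoff $0 → loss $14.9.
$167.5: truthful payoff $2.4, deviation payoff $0 → loss $2.4.
$158.5: truthful payoff $11.4, deviation payoff $0 → loss $11.4.
$148.5: truthful payoff $21.4, deviation payoff $0 → loss $21.4.
Total loss = $14.9 + $2.4 + $11.4 + $21.4 = $50.1.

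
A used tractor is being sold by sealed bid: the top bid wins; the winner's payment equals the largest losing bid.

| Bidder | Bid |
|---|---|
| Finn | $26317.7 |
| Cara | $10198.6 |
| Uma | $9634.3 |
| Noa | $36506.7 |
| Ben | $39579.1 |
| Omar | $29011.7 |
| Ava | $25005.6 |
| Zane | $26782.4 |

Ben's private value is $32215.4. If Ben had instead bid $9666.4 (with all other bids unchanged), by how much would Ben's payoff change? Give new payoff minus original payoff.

$4291.3

The highest bid among the other bidders is $36506.7; Ben's bid doesn't change that.
Original bid $39579.1: Ben is highest, pays the top rival bid $36506.7; payoff $32215.4 − $36506.7 = −$4291.3.
Alternative bid $9666.4: Ben is not highest (top rival bid is $36506.7); payoff $0.
Change in payoff = $0 − (−$4291.3) = $4291.3.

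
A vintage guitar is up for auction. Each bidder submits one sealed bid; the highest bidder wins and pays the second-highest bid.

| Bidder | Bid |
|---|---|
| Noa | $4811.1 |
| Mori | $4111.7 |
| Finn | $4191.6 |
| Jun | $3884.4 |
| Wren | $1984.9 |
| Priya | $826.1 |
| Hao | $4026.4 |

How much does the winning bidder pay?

$4191.6

Highest bid: Noa at $4811.1, so Noa wins.
Second-highest bid: Finn at $4191.6 — that is the price the winner pays.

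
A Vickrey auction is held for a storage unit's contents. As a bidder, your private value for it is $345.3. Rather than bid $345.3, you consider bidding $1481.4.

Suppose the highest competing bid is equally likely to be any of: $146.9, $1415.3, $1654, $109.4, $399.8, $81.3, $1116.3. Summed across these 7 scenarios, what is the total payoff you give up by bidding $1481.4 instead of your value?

$1895.5

The deviation costs you only when the competing bid falls strictly between $345.3 and $1481.4; elsewhere both bids give the same outcome.
$146.9: outcomes coincide → loss $0.
$1415.3: truthful payoff $0, deviation payoff −$1070 → loss $1070.
$1654: outcomes coincide → loss $0.
$109.4: outcomes coincide → loss $0.
$399.8: truthful payoff $0, deviation payoff −$54.5 → loss $54.5.
$81.3: outcomes coincide → loss $0.
$1116.3: truthful payoff $0, deviation payoff −$771 → loss $771.
Total loss = $1070 + $54.5 + $771 = $1895.5.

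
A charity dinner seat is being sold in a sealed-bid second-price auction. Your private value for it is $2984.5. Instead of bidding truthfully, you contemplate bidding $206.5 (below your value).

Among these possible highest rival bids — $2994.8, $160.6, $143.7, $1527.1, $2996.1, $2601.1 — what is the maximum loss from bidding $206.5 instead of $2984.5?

$1457.4

$2994.8: same outcome either way → loss $0.
$160.6: same outcome either way → loss $0.
$143.7: same outcome either way → loss $0.
$1527.1: truthful gives $1457.4, deviation gives $0 → loss $1457.4.
$2996.1: same outcome either way → loss $0.
$2601.1: truthful gives $383.4, deviation gives $0 → loss $383.4.
Maximum loss: $1457.4.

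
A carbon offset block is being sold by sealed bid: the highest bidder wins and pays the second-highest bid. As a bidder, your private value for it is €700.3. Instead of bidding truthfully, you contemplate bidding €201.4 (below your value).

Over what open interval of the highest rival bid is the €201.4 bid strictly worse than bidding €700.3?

(€201.4, €700.3)

If the competing bid is below €201.4, both bids win at the same price — no difference.
If it is above €700.3, both bids lose — no difference.
If it lies strictly between €201.4 and €700.3, bidding your value wins at a price below your value (positive payoff) while bidding €201.4 loses (payoff 0).
So the deviation strictly hurts on the open interval (€201.4, €700.3).
In a second-price auction your bid sets only whether you win, not what you pay, so bidding your true value is weakly dominant.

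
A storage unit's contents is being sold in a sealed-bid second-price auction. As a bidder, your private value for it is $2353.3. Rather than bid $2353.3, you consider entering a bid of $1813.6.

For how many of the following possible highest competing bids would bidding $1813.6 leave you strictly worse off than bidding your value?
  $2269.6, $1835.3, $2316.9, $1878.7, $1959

5

The deviation hurts exactly when the highest competing bid lies strictly between $1813.6 and $2353.3 — underbidding then forfeits a profitable win.
$2269.6: inside the interval → strictly worse (loss $83.7).
$1835.3: inside the interval → strictly worse (loss $518).
$2316.9: inside the interval → strictly worse (loss $36.4).
$1878.7: inside the interval → strictly worse (loss $474.6).
$1959: inside the interval → strictly worse (loss $394.3).
Count: 5.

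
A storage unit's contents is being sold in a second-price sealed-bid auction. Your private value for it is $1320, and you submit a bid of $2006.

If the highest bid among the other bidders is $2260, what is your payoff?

Your bid $2006 is below the highest competing bid $2260, so you lose.
A losing bidder pays nothing and receives nothing: payoff = $0.

$0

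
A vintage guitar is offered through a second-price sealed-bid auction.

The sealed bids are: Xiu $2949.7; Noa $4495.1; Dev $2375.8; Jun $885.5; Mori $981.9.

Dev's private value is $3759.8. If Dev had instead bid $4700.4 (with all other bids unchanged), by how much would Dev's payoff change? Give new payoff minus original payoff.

−$735.3

The highest bid among the other bidders is $4495.1; Dev's bid doesn't change that.
Original bid $2375.8: Dev is not highest (top rival bid is $4495.1); payoff $0.
Alternative bid $4700.4: Dev is highest, pays the top rival bid $4495.1; payoff $3759.8 − $4495.1 = −$735.3.
Change in payoff = −$735.3 − ($0) = −$735.3.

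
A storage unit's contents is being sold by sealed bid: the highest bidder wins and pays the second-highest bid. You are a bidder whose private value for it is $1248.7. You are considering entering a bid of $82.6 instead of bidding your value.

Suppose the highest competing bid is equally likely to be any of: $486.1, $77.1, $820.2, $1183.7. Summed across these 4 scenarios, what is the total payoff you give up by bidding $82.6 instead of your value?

The deviation costs you only when the competing bid falls strictly between $82.6 and $1248.7; elsewhere both bids give the same outcome.
$486.1: truthful payoff $762.6, deviation payoff $0 → loss $762.6.
$77.1: outcomes coincide → loss $0.
$820.2: truthful payoff $428.5, deviation payoff $0 → loss $428.5.
$1183.7: truthful payoff $65, deviation payoff $0 → loss $65.
Total loss = $762.6 + $428.5 + $65 = $1256.1.

$1256.1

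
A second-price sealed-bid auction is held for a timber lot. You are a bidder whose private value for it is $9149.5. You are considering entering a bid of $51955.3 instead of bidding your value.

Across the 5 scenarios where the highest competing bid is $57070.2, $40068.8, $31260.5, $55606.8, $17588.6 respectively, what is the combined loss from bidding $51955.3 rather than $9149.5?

$61469.4

The deviation costs you only when the competing bid falls strictly between $9149.5 and $51955.3; elsewhere both bids give the same outcome.
$57070.2: outcomes coincide → loss $0.
$40068.8: truthful payoff $0, deviation payoff −$30919.3 → loss $30919.3.
$31260.5: truthful payoff $0, deviation payoff −$22111 → loss $22111.
$55606.8: outcomes coincide → loss $0.
$17588.6: truthful payoff $0, deviation payoff −$8439.1 → loss $8439.1.
Total loss = $30919.3 + $22111 + $8439.1 = $61469.4.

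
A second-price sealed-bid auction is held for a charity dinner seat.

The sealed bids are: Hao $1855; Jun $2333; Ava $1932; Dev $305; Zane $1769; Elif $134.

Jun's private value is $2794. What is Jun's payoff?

Highest bid: Jun at $2333, so Jun wins.
Second-highest bid: Ava at $1932 — that is the price the winner pays.
Jun's payoff = value − price = $2794 − $1932 = $862.

$862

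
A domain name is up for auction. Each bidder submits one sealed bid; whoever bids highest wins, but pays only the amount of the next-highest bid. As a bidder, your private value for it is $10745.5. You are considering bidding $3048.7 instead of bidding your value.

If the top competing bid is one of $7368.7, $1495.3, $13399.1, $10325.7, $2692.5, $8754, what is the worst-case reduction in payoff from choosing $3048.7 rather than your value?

$7368.7: truthful gives $3376.8, deviation gives $0 → loss $3376.8.
$1495.3: same outcome either way → loss $0.
$13399.1: same outcome either way → loss $0.
$10325.7: truthful gives $419.8, deviation gives $0 → loss $419.8.
$2692.5: same outcome either way → loss $0.
$8754: truthful gives $1991.5, deviation gives $0 → loss $1991.5.
Maximum loss: $3376.8.

$3376.8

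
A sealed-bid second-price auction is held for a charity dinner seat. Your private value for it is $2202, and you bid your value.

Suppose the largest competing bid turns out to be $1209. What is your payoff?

$993

Your bid $2202 exceeds the highest competing bid $1209, so you win.
In a second-price auction the winner pays the second-highest bid, $1209.
Payoff = value − price = $2202 − $1209 = $993.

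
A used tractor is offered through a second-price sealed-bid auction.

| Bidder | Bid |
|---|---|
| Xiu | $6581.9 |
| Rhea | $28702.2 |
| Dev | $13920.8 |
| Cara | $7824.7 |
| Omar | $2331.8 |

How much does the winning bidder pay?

Highest bid: Rhea at $28702.2, so Rhea wins.
Second-highest bid: Dev at $13920.8 — that is the price the winner pays.

$13920.8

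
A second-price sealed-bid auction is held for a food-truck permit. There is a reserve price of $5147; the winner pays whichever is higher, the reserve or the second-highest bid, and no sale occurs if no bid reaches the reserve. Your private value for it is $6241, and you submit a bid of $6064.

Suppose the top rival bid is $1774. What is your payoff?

$1094

Your bid $6064 is the highest and exceeds the reserve.
Price = max(second-highest bid, reserve) = max($1774, $5147) = $5147.
Payoff = $6241 − $5147 = $1094.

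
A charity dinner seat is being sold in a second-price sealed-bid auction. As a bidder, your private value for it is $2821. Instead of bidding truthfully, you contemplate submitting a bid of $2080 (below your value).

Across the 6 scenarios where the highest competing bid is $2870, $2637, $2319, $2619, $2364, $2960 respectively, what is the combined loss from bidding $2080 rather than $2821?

$1345

The deviation costs you only when the competing bid falls strictly between $2080 and $2821; elsewhere both bids give the same outcome.
$2870: outcomes coincide → loss $0.
$2637: truthful payoff $184, deviation payoff $0 → loss $184.
$2319: truthful payoff $502, deviation payoff $0 → loss $502.
$2619: truthful payoff $202, deviation payoff $0 → loss $202.
$2364: truthful payoff $457, deviation payoff $0 → loss $457.
$2960: outcomes coincide → loss $0.
Total loss = $184 + $502 + $202 + $457 = $1345.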